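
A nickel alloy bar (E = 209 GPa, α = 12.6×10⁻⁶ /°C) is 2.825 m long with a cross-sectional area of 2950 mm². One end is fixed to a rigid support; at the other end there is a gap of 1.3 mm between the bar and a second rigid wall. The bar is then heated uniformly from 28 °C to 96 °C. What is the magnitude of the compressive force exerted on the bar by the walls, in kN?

If the wall were absent the bar would grow by αΔT L = 12.6×10⁻⁶ × 68 × 2825 = 2.42 mm.
The gap closes (δ_free > 1.3 mm) and the wall then resists a further 2.42 − 1.3 = 1.12 mm of expansion.
That suppressed elongation corresponds to σ = E·Δ/L = 209×10³ × 1.12/2825 = 82.89 MPa.
P = σA = 82.89 × 2950 = 244.5 kN.

P ≈ 245 kN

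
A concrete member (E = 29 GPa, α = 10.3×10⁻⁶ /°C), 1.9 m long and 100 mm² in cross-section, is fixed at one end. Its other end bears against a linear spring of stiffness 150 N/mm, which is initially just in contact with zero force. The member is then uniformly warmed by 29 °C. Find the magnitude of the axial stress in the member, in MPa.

Free thermal expansion: δ_free = αΔT L = 10.3×10⁻⁶ × 29 × 1900 = 0.5675 mm.
Let P be the compressive force at the spring. The member shortens elastically by PL/(AE) and the spring compresses by P/k; together these equal δ_free.
P [ L/(AE) + 1/k ] = δ_free → P [ 1900/(100×29×10³) + 1/(150) ] = 0.5675.
P = 0.5675 / 0.007322 = 77.51 N.
σ = P/A = 77.51/100 = 0.7751 MPa.

σ ≈ 0.775 MPa (compressive)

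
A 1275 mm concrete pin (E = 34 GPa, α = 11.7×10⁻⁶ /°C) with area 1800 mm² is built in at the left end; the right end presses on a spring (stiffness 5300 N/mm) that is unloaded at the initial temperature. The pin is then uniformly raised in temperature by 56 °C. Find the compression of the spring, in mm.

δ ≈ 0.752 mm

If the spring were absent the pin would lengthen by αΔT L = 11.7×10⁻⁶ × 56 × 1275 = 0.8354 mm.
With a force P in the spring, the elastic change of the pin is PL/(AE) and that of the spring is P/k; compatibility requires their sum to equal δ_free.
So P = δ_free / [L/(AE) + 1/k] = 0.8354 / [ 1275/(1800×34×10³) + 1/(5300) ].
P = 0.8354 / 0.0002095 = 3987 N.
Spring compression = P/k = 3987/(5300) = 0.7523 mm.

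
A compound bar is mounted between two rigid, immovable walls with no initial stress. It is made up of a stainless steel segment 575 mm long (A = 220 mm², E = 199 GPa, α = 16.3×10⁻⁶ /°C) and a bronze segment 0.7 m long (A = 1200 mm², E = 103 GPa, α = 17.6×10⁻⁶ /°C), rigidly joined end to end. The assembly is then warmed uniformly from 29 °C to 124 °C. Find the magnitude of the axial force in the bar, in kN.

If the supports were absent, the total length change would be Σ αᵢΔT Lᵢ = 16.3×10⁻⁶×95×575 + 17.6×10⁻⁶×95×700 = 2.061 mm.
The rigid supports impose zero overall length change; the single axial force P common to all segments must satisfy P Σ Lᵢ/(AᵢEᵢ) = δ_free.
Σ Lᵢ/(AᵢEᵢ) = 575/(220×199×10³) + 700/(1200×103×10³) = 1.88×10⁻⁵ mm/N.
Hence P = δ_free / Σ(L/AE) = 2.061/1.88×10⁻⁵ = 109.6 kN (compressive).

P ≈ 110 kN (compressive)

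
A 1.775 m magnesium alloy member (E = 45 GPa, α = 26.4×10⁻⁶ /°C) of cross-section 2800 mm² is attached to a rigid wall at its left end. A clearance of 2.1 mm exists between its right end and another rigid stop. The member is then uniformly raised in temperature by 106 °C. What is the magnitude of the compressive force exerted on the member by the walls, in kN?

If the wall were absent the member would grow by αΔT L = 26.4×10⁻⁶ × 106 × 1775 = 4.967 mm.
The gap closes (δ_free > 2.1 mm) and the wall then resists a further 4.967 − 2.1 = 2.867 mm of expansion.
Compatibility: PL/(AE) = 2.867 mm, so σ = P/A = E × (2.867/1775) = 72.69 MPa.
Force on the wall = σA = 72.69 × 2800 mm² = 203.5 kN.

P ≈ 204 kN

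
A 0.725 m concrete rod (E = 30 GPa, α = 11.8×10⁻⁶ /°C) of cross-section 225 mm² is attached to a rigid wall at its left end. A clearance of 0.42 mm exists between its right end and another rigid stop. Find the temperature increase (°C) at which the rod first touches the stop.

ΔT ≈ 49.1 °C

Contact occurs when the free expansion equals the gap: αΔT L = 0.42 mm.
ΔT = 0.42 / (11.8×10⁻⁶ × 725) = 49.09 °C.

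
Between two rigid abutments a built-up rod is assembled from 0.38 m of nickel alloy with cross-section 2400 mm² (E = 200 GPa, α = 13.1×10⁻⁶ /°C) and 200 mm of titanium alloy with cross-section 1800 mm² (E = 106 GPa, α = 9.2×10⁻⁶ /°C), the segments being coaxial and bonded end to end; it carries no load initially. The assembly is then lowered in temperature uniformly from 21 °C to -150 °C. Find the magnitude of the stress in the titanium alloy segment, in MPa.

If the supports were absent, the total length change would be Σ αᵢΔT Lᵢ = 13.1×10⁻⁶×171×380 + 9.2×10⁻⁶×171×200 = 1.166 mm.
The walls prevent any net length change, so an axial force P (same in every segment) develops. Compatibility: P · Σ Lᵢ/(AᵢEᵢ) = δ_free.
The series flexibility is Σ Lᵢ/(AᵢEᵢ) = 380/(2400×200×10³) + 200/(1800×106×10³) = 1.84×10⁻⁶ mm/N.
Hence P = δ_free / Σ(L/AE) = 1.166/1.84×10⁻⁶ = 633.7 kN (tensile).
σ_{titanium alloy} = P / A = 633700 / 1800 = 352 MPa.

σ ≈ 352 MPa (tensile)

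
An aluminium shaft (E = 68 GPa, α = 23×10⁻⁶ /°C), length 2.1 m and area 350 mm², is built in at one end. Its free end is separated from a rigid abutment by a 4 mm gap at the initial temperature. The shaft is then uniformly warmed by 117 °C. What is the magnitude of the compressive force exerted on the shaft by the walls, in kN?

Unrestrained expansion: δ_free = αΔT L = 23×10⁻⁶ × 117 × 2100 = 5.651 mm.
This exceeds the 4 mm gap, so the wall pushes back. The portion of expansion that must be recovered elastically is δ_free − gap = 5.651 − 4 = 1.651 mm.
That suppressed elongation corresponds to σ = E·Δ/L = 68×10³ × 1.651/2100 = 53.46 MPa.
P = σA = 53.46 × 350 = 18.71 kN.

P ≈ 18.7 kN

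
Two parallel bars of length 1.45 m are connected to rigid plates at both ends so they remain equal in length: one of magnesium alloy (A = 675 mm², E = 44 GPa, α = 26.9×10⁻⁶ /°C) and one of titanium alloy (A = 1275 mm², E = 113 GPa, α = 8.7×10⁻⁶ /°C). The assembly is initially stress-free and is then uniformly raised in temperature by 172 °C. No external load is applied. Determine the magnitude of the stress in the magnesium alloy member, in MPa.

σ ≈ 114 MPa (compressive)

The magnesium alloy has the larger α, so on heating it would change length more than the titanium alloy if both were free. The rigid plates force a common final length, so the magnesium alloy is put into compression and the titanium alloy into tension, with equal and opposite forces P (no external load).
Compatibility of the two members (thermal + elastic change equal): (α₁ − α₂)ΔT = P·[1/(A₁E₁) + 1/(A₂E₂)].
|α₁ − α₂|·ΔT = 18.2×10⁻⁶ × 172 = 0.00313.
1/(A₁E₁) + 1/(A₂E₂) = 1/(675×44×10³) + 1/(1275×113×10³) = 4.061×10⁻⁸ N⁻¹.
So P = 0.00313 / 4.061×10⁻⁸ = 77.08 kN.
σ_{magnesium alloy} = P/A₁ = 77080/675 = 114.2 MPa, compressive.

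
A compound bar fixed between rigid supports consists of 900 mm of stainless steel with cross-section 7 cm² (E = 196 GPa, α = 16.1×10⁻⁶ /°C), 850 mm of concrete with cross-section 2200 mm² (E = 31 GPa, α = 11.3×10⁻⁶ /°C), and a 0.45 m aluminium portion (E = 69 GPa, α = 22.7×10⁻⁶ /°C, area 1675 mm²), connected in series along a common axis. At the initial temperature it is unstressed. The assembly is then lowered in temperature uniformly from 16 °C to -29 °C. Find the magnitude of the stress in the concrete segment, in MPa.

Free thermal contraction of the whole bar: Σ αᵢΔT Lᵢ = 16.1×10⁻⁶×45×900 + 11.3×10⁻⁶×45×850 + 22.7×10⁻⁶×45×450 = 1.544 mm.
The rigid supports impose zero overall length change; the single axial force P common to all segments must satisfy P Σ Lᵢ/(AᵢEᵢ) = δ_free.
Σ Lᵢ/(AᵢEᵢ) = 900/(700×196×10³) + 850/(2200×31×10³) + 450/(1675×69×10³) = 2.292×10⁻⁵ mm/N.
P = 1.544 / 2.292×10⁻⁵ = 67370 N = 67.37 kN, tensile.
σ_{concrete} = P / A = 67370 / 2200 = 30.62 MPa.

σ ≈ 30.6 MPa (tensile)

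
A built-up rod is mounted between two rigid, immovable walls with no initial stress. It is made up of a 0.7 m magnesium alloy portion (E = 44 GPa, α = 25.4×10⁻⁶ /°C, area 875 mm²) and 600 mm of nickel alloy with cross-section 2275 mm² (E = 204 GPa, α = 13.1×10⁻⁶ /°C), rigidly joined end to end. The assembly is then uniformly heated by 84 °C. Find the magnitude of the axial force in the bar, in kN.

If the supports were absent, the total length change would be Σ αᵢΔT Lᵢ = 25.4×10⁻⁶×84×700 + 13.1×10⁻⁶×84×600 = 2.154 mm.
The rigid supports impose zero overall length change; the single axial force P common to all segments must satisfy P Σ Lᵢ/(AᵢEᵢ) = δ_free.
The series flexibility is Σ Lᵢ/(AᵢEᵢ) = 700/(875×44×10³) + 600/(2275×204×10³) = 1.947×10⁻⁵ mm/N.
P = 2.154 / 1.947×10⁻⁵ = 110600 N = 110.6 kN, compressive.

P ≈ 111 kN (compressive)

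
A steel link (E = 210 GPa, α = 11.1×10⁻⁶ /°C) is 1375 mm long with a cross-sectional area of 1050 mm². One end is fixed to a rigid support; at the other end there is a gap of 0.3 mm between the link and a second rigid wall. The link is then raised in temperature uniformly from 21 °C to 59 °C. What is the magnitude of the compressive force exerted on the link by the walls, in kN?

P ≈ 44.9 kN

Free thermal elongation = αΔT L = 11.1×10⁻⁶ × 38 × 1375 = 0.58 mm.
This exceeds the 0.3 mm gap, so the wall pushes back. The portion of expansion that must be recovered elastically is δ_free − gap = 0.58 − 0.3 = 0.28 mm.
That suppressed elongation corresponds to σ = E·Δ/L = 210×10³ × 0.28/1375 = 42.76 MPa.
P = σA = 42.76 × 1050 = 44.9 kN.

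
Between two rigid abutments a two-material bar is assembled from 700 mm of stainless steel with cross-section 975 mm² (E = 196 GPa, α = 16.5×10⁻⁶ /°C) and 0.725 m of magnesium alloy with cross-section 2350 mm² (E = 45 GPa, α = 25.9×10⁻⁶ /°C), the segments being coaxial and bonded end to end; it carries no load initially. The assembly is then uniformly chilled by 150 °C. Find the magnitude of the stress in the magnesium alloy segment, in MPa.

σ ≈ 184 MPa (tensile)

With the walls removed the bar would change length by δ_free = Σ αᵢΔT Lᵢ = 16.5×10⁻⁶×150×700 + 25.9×10⁻⁶×150×725 = 4.549 mm.
Since the ends are fixed, an axial force P builds up, equal in every segment, with P · Σ Lᵢ/(AᵢEᵢ) = δ_free.
Σ Lᵢ/(AᵢEᵢ) = 700/(975×196×10³) + 725/(2350×45×10³) = 1.052×10⁻⁵ mm/N.
So P = 4.549 / 1.052×10⁻⁵ = 432.5 kN, tensile.
σ_{magnesium alloy} = P / A = 432500 / 2350 = 184 MPa.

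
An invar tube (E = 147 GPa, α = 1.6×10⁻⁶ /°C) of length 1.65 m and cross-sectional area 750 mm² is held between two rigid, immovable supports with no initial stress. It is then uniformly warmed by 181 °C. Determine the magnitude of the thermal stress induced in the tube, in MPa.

σ ≈ 42.6 MPa (compressive)

With length fixed, the mechanical strain must cancel the thermal strain αΔT = 1.6×10⁻⁶ × 181 = 289.6×10⁻⁶.
σ = EαΔT = 147×10³ × 1.6×10⁻⁶ × 181 = 42.57 MPa (compressive; the tube is trying to expand).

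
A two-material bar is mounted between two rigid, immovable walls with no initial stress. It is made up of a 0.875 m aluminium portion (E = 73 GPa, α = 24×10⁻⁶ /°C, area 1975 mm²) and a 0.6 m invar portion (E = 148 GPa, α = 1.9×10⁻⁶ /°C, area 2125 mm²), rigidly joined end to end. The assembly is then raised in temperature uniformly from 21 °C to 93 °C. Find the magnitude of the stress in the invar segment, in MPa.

σ ≈ 94 MPa (compressive)

If the supports were absent, the total length change would be Σ αᵢΔT Lᵢ = 24×10⁻⁶×72×875 + 1.9×10⁻⁶×72×600 = 1.594 mm.
The walls prevent any net length change, so an axial force P (same in every segment) develops. Compatibility: P · Σ Lᵢ/(AᵢEᵢ) = δ_free.
Σ Lᵢ/(AᵢEᵢ) = 875/(1975×73×10³) + 600/(2125×148×10³) = 7.977×10⁻⁶ mm/N.
Hence P = δ_free / Σ(L/AE) = 1.594/7.977×10⁻⁶ = 199.8 kN (compressive).
σ_{invar} = P / A = 199800 / 2125 = 94.04 MPa.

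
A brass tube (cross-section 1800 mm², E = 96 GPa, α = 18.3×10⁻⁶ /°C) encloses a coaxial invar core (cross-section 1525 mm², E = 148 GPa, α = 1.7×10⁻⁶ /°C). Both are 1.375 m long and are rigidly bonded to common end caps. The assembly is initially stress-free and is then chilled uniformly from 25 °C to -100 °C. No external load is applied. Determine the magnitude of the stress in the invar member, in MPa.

σ ≈ 133 MPa (compressive)

Both members must finish at the same length. With the larger α, the brass tends to over-contract; the plates restrain it, putting the brass in tension and the invar in compression. With no external load the two internal forces are equal and opposite, magnitude P.
Equating the net (thermal + elastic) strains gives |α₁ − α₂|·ΔT = P·[1/(A₁E₁) + 1/(A₂E₂)].
|α₁ − α₂|·ΔT = 16.6×10⁻⁶ × 125 = 0.002075.
1/(A₁E₁) + 1/(A₂E₂) = 1/(1800×96×10³) + 1/(1525×148×10³) = 1.022×10⁻⁸ N⁻¹.
P = 0.002075 / 1.022×10⁻⁸ = 203100 N = 203.1 kN.
σ_{invar} = P/A₂ = 203100/1525 = 133.2 MPa, compressive.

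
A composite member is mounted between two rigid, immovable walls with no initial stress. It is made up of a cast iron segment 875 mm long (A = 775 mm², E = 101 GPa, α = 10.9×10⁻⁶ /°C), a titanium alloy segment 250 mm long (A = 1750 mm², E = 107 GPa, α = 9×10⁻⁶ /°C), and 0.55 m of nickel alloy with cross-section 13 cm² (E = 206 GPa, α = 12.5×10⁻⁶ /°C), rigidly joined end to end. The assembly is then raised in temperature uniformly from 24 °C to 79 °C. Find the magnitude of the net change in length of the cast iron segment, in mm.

Free thermal expansion of the whole bar: Σ αᵢΔT Lᵢ = 10.9×10⁻⁶×55×875 + 9×10⁻⁶×55×250 + 12.5×10⁻⁶×55×550 = 1.026 mm.
Since the ends are fixed, an axial force P builds up, equal in every segment, with P · Σ Lᵢ/(AᵢEᵢ) = δ_free.
Σ Lᵢ/(AᵢEᵢ) = 875/(775×101×10³) + 250/(1750×107×10³) + 550/(1300×206×10³) = 1.457×10⁻⁵ mm/N.
P = 1.026 / 1.457×10⁻⁵ = 70460 N = 70.46 kN, compressive.
For the cast iron segment, free thermal change = 10.9×10⁻⁶×55×875 = 0.5246 mm and elastic change from P = 70460×875/(775×101×10³) = 0.7877 mm; these oppose, so the net change is 0.263 mm (segment shortens).

|ΔL| ≈ 0.263 mm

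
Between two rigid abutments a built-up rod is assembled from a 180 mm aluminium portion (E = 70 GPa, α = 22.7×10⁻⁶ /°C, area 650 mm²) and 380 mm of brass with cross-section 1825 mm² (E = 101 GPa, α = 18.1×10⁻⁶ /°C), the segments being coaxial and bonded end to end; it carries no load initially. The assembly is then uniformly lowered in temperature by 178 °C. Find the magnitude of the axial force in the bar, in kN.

P ≈ 324 kN (tensile)

If the supports were absent, the total length change would be Σ αᵢΔT Lᵢ = 22.7×10⁻⁶×178×180 + 18.1×10⁻⁶×178×380 = 1.952 mm.
The walls prevent any net length change, so an axial force P (same in every segment) develops. Compatibility: P · Σ Lᵢ/(AᵢEᵢ) = δ_free.
The series flexibility is Σ Lᵢ/(AᵢEᵢ) = 180/(650×70×10³) + 380/(1825×101×10³) = 6.018×10⁻⁶ mm/N.
Hence P = δ_free / Σ(L/AE) = 1.952/6.018×10⁻⁶ = 324.3 kN (tensile).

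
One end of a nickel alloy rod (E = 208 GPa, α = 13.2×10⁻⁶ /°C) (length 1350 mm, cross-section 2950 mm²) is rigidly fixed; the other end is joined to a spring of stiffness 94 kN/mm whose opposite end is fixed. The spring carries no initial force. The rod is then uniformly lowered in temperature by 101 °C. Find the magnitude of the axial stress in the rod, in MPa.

Free thermal contraction: δ_free = αΔT L = 13.2×10⁻⁶ × 101 × 1350 = 1.8 mm.
With a force P in the spring, the elastic change of the rod is PL/(AE) and that of the spring is P/k; compatibility requires their sum to equal δ_free.
P [ L/(AE) + 1/k ] = δ_free → P [ 1350/(2950×208×10³) + 1/(94×10³) ] = 1.8.
P = 1.8 / 1.284×10⁻⁵ = 140200 N.
σ = P/A = 140200/2950 = 47.52 MPa.

σ ≈ 47.5 MPa (tensile)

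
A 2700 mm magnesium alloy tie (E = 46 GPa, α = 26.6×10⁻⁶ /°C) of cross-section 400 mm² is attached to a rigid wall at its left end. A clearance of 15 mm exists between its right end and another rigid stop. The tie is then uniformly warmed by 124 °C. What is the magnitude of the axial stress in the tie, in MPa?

σ ≈ 0 MPa

Unrestrained expansion: δ_free = αΔT L = 26.6×10⁻⁶ × 124 × 2700 = 8.906 mm.
Since δ_free = 8.91 mm is less than the 15 mm gap, the tie never touches the wall. No axial force develops.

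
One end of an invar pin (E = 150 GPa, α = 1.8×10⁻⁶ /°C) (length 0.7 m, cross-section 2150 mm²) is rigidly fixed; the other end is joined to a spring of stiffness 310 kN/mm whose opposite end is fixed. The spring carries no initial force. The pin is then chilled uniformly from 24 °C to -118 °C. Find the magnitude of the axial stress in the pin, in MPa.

σ ≈ 15.4 MPa (tensile)

Free thermal contraction: δ_free = αΔT L = 1.8×10⁻⁶ × 142 × 700 = 0.1789 mm.
With a force P in the spring, the elastic change of the pin is PL/(AE) and that of the spring is P/k; compatibility requires their sum to equal δ_free.
So P = δ_free / [L/(AE) + 1/k] = 0.1789 / [ 700/(2150×150×10³) + 1/(310×10³) ].
P = 0.1789 / 5.396×10⁻⁶ = 33160 N.
σ = P/A = 33160/2150 = 15.42 MPa.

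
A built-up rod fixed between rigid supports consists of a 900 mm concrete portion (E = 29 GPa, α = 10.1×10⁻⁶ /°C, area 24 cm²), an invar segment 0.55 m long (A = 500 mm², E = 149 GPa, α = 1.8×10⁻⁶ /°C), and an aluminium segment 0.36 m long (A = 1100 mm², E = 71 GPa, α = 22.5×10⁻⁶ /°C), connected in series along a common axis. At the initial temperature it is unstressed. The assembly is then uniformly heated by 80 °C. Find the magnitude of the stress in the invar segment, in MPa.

σ ≈ 117 MPa (compressive)

With the walls removed the bar would change length by δ_free = Σ αᵢΔT Lᵢ = 10.1×10⁻⁶×80×900 + 1.8×10⁻⁶×80×550 + 22.5×10⁻⁶×80×360 = 1.454 mm.
The rigid supports impose zero overall length change; the single axial force P common to all segments must satisfy P Σ Lᵢ/(AᵢEᵢ) = δ_free.
The series flexibility is Σ Lᵢ/(AᵢEᵢ) = 900/(2400×29×10³) + 550/(500×149×10³) + 360/(1100×71×10³) = 2.492×10⁻⁵ mm/N.
So P = 1.454 / 2.492×10⁻⁵ = 58.36 kN, compressive.
σ_{invar} = P / A = 58360 / 500 = 116.7 MPa.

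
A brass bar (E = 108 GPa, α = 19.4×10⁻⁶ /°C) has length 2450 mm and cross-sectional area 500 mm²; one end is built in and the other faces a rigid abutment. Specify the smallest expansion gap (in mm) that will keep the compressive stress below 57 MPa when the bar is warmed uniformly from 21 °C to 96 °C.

g ≈ 2.27 mm

With no wall the bar would lengthen by αΔT L = 19.4×10⁻⁶ × 75 × 2450 = 3.565 mm.
A stress of 57 MPa corresponds to the wall pushing the bar back by σL/E = 57×2450/(108×10³) = 1.293 mm.
So the gap has to take up the difference, g_min = δ_free − σL/E = 3.565 − 1.293 = 2.272 mm.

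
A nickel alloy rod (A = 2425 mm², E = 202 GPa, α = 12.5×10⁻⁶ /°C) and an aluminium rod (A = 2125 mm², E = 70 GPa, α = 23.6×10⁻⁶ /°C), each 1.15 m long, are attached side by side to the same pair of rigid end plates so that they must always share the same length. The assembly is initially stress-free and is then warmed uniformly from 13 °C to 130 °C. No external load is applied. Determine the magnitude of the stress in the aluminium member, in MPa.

Equilibrium of a rigid end plate with no external load gives equal and opposite internal forces ±P in the two members. Since α_{aluminium} > α_{nickel alloy}, heating drives the aluminium into compression and the nickel alloy into tension.
Compatibility of the two members (thermal + elastic change equal): (α₁ − α₂)ΔT = P·[1/(A₁E₁) + 1/(A₂E₂)].
|α₁ − α₂|·ΔT = 11.1×10⁻⁶ × 117 = 0.001299.
1/(A₁E₁) + 1/(A₂E₂) = 1/(2425×202×10³) + 1/(2125×70×10³) = 8.764×10⁻⁹ N⁻¹.
So P = 0.001299 / 8.764×10⁻⁹ = 148.2 kN.
σ_{aluminium} = P/A₂ = 148200/2125 = 69.73 MPa, compressive.

σ ≈ 69.7 MPa (compressive)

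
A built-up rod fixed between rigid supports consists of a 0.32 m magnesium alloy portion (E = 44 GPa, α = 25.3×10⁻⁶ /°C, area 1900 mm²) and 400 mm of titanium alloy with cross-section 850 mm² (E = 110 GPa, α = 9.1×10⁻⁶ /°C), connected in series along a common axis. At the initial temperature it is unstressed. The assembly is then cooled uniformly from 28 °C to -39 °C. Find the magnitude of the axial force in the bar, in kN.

P ≈ 97 kN (tensile)

If the supports were absent, the total length change would be Σ αᵢΔT Lᵢ = 25.3×10⁻⁶×67×320 + 9.1×10⁻⁶×67×400 = 0.7863 mm.
The rigid supports impose zero overall length change; the single axial force P common to all segments must satisfy P Σ Lᵢ/(AᵢEᵢ) = δ_free.
Σ Lᵢ/(AᵢEᵢ) = 320/(1900×44×10³) + 400/(850×110×10³) = 8.106×10⁻⁶ mm/N.
P = 0.7863 / 8.106×10⁻⁶ = 97010 N = 97.01 kN, tensile.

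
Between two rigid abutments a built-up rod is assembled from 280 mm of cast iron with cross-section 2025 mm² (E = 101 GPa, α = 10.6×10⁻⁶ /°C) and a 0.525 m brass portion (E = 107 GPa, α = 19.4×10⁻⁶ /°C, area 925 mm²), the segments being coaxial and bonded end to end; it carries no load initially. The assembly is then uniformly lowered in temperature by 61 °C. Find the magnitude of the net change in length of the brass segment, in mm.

Free thermal contraction of the whole bar: Σ αᵢΔT Lᵢ = 10.6×10⁻⁶×61×280 + 19.4×10⁻⁶×61×525 = 0.8023 mm.
The rigid supports impose zero overall length change; the single axial force P common to all segments must satisfy P Σ Lᵢ/(AᵢEᵢ) = δ_free.
The series flexibility is Σ Lᵢ/(AᵢEᵢ) = 280/(2025×101×10³) + 525/(925×107×10³) = 6.673×10⁻⁶ mm/N.
P = 0.8023 / 6.673×10⁻⁶ = 120200 N = 120.2 kN, tensile.
For the brass segment, free thermal change = 19.4×10⁻⁶×61×525 = 0.6213 mm and elastic change from P = 120200×525/(925×107×10³) = 0.6377 mm; these oppose, so the net change is 0.0165 mm (segment lengthens).

|ΔL| ≈ 0.0165 mm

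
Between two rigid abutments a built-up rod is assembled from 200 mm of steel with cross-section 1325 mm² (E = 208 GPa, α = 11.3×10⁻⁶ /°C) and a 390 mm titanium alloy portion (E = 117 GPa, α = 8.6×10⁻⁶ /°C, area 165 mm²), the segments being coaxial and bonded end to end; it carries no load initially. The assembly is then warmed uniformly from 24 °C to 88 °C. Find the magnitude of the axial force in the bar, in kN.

P ≈ 17.2 kN (compressive)

Free thermal expansion of the whole bar: Σ αᵢΔT Lᵢ = 11.3×10⁻⁶×64×200 + 8.6×10⁻⁶×64×390 = 0.3593 mm.
The rigid supports impose zero overall length change; the single axial force P common to all segments must satisfy P Σ Lᵢ/(AᵢEᵢ) = δ_free.
Σ Lᵢ/(AᵢEᵢ) = 200/(1325×208×10³) + 390/(165×117×10³) = 2.093×10⁻⁵ mm/N.
P = 0.3593 / 2.093×10⁻⁵ = 17170 N = 17.17 kN, compressive.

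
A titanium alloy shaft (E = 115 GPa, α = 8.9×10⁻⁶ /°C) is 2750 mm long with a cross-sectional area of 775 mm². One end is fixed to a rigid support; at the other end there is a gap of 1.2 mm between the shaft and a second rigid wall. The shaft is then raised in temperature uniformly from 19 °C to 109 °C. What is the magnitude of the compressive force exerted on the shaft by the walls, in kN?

P ≈ 32.5 kN

Unrestrained expansion: δ_free = αΔT L = 8.9×10⁻⁶ × 90 × 2750 = 2.203 mm.
The gap closes (δ_free > 1.2 mm) and the wall then resists a further 2.203 − 1.2 = 1.003 mm of expansion.
Compatibility: PL/(AE) = 1.003 mm, so σ = P/A = E × (1.003/2750) = 41.93 MPa.
P = σA = 41.93 × 775 = 32.5 kN.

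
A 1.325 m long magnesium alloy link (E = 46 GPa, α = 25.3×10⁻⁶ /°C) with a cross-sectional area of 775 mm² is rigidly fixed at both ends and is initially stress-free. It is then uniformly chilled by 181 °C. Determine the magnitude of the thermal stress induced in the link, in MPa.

The supports are rigid, so the total axial strain is zero. The restrained thermal strain is ε = αΔT = 25.3×10⁻⁶ × 181 = 4579.3×10⁻⁶.
σ = EαΔT = 46×10³ × 25.3×10⁻⁶ × 181 = 210.6 MPa (tensile; the link is trying to contract).

σ ≈ 211 MPa (tensile)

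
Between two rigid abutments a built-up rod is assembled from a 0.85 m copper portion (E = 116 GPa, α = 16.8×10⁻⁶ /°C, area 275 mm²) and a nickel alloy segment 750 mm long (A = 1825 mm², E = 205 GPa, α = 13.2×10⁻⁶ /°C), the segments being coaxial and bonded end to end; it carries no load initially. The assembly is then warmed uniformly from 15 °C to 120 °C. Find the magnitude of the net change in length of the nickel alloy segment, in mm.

|ΔL| ≈ 0.862 mm

Free thermal expansion of the whole bar: Σ αᵢΔT Lᵢ = 16.8×10⁻⁶×105×850 + 13.2×10⁻⁶×105×750 = 2.539 mm.
Since the ends are fixed, an axial force P builds up, equal in every segment, with P · Σ Lᵢ/(AᵢEᵢ) = δ_free.
Σ Lᵢ/(AᵢEᵢ) = 850/(275×116×10³) + 750/(1825×205×10³) = 2.865×10⁻⁵ mm/N.
P = 2.539 / 2.865×10⁻⁵ = 88620 N = 88.62 kN, compressive.
For the nickel alloy segment, free thermal change = 13.2×10⁻⁶×105×750 = 1.039 mm and elastic change from P = 88620×750/(1825×205×10³) = 0.1776 mm; these oppose, so the net change is 0.862 mm (segment lengthens).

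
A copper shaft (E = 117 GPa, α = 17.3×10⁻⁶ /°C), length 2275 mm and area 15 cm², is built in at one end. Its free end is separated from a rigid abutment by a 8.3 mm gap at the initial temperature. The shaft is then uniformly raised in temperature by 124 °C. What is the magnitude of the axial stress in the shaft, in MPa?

σ ≈ 0 MPa

Unrestrained expansion: δ_free = αΔT L = 17.3×10⁻⁶ × 124 × 2275 = 4.88 mm.
Since δ_free = 4.88 mm is less than the 8.3 mm gap, the shaft never touches the wall. No axial force develops.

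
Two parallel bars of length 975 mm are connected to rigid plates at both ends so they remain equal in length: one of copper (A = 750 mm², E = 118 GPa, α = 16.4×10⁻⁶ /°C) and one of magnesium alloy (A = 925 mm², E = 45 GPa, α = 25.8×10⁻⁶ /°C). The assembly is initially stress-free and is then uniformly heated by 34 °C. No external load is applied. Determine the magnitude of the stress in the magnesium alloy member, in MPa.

σ ≈ 9.78 MPa (compressive)

The magnesium alloy has the larger α, so on heating it would change length more than the copper if both were free. The rigid plates force a common final length, so the magnesium alloy is put into compression and the copper into tension, with equal and opposite forces P (no external load).
Equating the net (thermal + elastic) strains gives |α₁ − α₂|·ΔT = P·[1/(A₁E₁) + 1/(A₂E₂)].
|α₁ − α₂|·ΔT = 9.4×10⁻⁶ × 34 = 0.0003196.
1/(A₁E₁) + 1/(A₂E₂) = 1/(750×118×10³) + 1/(925×45×10³) = 3.532×10⁻⁸ N⁻¹.
P = 0.0003196 / 3.532×10⁻⁸ = 9048 N = 9.048 kN.
σ_{magnesium alloy} = P/A₂ = 9048/925 = 9.781 MPa, compressive.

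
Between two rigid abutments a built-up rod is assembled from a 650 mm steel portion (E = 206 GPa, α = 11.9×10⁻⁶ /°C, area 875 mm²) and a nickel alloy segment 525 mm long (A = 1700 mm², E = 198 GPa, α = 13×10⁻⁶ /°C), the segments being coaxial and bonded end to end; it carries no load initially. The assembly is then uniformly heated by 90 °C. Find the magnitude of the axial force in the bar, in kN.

With the walls removed the bar would change length by δ_free = Σ αᵢΔT Lᵢ = 11.9×10⁻⁶×90×650 + 13×10⁻⁶×90×525 = 1.31 mm.
The rigid supports impose zero overall length change; the single axial force P common to all segments must satisfy P Σ Lᵢ/(AᵢEᵢ) = δ_free.
The series flexibility is Σ Lᵢ/(AᵢEᵢ) = 650/(875×206×10³) + 525/(1700×198×10³) = 5.166×10⁻⁶ mm/N.
P = 1.31 / 5.166×10⁻⁶ = 253700 N = 253.7 kN, compressive.

P ≈ 254 kN (compressive)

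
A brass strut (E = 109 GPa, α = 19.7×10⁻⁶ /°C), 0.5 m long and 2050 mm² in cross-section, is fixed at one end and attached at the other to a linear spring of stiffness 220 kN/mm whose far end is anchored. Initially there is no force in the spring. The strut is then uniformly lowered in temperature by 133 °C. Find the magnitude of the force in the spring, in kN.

P ≈ 193 kN

Free thermal contraction: δ_free = αΔT L = 19.7×10⁻⁶ × 133 × 500 = 1.31 mm.
Let P be the tensile force in the spring. The strut extends elastically by PL/(AE) and the spring stretches by P/k; together these equal δ_free.
P [ L/(AE) + 1/k ] = δ_free → P [ 500/(2050×109×10³) + 1/(220×10³) ] = 1.31.
P = 1.31 / 6.783×10⁻⁶ = 193100 N.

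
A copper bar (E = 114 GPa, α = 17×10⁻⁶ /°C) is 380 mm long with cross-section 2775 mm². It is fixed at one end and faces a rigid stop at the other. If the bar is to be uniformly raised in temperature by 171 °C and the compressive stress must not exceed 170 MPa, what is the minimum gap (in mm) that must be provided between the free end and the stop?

g ≈ 0.538 mm

With no wall the bar would lengthen by αΔT L = 17×10⁻⁶ × 171 × 380 = 1.105 mm.
At the allowable stress the elastic shortening the wall may impose is σL/E = 170 × 380 / (114×10³) = 0.5667 mm.
The gap must absorb the remainder: g_min = 1.105 − 0.5667 = 0.538 mm.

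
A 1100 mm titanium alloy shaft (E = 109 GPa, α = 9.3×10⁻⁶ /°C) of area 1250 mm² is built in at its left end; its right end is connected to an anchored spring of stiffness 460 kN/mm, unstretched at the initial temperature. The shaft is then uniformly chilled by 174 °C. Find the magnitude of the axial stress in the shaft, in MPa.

The unrestrained thermal change is αΔT L = 9.3×10⁻⁶ × 174 × 1100 = 1.78 mm.
With a force P in the spring, the elastic change of the shaft is PL/(AE) and that of the spring is P/k; compatibility requires their sum to equal δ_free.
P [ L/(AE) + 1/k ] = δ_free → P [ 1100/(1250×109×10³) + 1/(460×10³) ] = 1.78.
P = 1.78 / 1.025×10⁻⁵ = 173700 N.
σ = P/A = 173700/1250 = 139 MPa.

σ ≈ 139 MPa (tensile)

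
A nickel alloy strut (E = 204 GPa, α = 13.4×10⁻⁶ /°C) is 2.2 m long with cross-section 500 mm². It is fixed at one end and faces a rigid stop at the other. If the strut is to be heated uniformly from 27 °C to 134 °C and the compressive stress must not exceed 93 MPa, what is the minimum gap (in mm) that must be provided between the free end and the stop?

g ≈ 2.15 mm

Free expansion if unrestrained: δ_free = αΔT L = 13.4×10⁻⁶ × 107 × 2200 = 3.154 mm.
At the allowable stress the elastic shortening the wall may impose is σL/E = 93 × 2200 / (204×10³) = 1.003 mm.
So the gap has to take up the difference, g_min = δ_free − σL/E = 3.154 − 1.003 = 2.151 mm.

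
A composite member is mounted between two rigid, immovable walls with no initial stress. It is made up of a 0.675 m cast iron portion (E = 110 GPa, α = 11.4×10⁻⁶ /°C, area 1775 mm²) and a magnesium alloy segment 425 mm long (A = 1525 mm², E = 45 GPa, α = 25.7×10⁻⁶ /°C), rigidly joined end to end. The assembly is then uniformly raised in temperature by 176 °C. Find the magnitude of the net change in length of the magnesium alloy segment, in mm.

|ΔL| ≈ 0.18 mm

If the supports were absent, the total length change would be Σ αᵢΔT Lᵢ = 11.4×10⁻⁶×176×675 + 25.7×10⁻⁶×176×425 = 3.277 mm.
Since the ends are fixed, an axial force P builds up, equal in every segment, with P · Σ Lᵢ/(AᵢEᵢ) = δ_free.
Σ Lᵢ/(AᵢEᵢ) = 675/(1775×110×10³) + 425/(1525×45×10³) = 9.65×10⁻⁶ mm/N.
P = 3.277 / 9.65×10⁻⁶ = 339500 N = 339.5 kN, compressive.
For the magnesium alloy segment, free thermal change = 25.7×10⁻⁶×176×425 = 1.922 mm and elastic change from P = 339500×425/(1525×45×10³) = 2.103 mm; these oppose, so the net change is 0.18 mm (segment shortens).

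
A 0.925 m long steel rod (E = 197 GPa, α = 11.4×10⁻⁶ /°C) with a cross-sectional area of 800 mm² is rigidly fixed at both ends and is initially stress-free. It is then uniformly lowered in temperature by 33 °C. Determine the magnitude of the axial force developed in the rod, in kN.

With zero net strain, σ = E·αΔT = 197 GPa × 11.4×10⁻⁶ × 33 = 74.11 MPa.
Axial force P = σA = 74.11 × 800 = 59290 N = 59.29 kN, tensile.

P ≈ 59.3 kN (tensile)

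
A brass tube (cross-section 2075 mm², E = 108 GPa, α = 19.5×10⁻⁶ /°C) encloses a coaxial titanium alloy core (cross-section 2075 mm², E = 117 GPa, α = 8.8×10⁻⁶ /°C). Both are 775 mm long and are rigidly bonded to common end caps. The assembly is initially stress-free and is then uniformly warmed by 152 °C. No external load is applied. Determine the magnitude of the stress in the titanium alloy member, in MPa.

The brass has the larger α, so on heating it would change length more than the titanium alloy if both were free. The rigid plates force a common final length, so the brass is put into compression and the titanium alloy into tension, with equal and opposite forces P (no external load).
Equating the net (thermal + elastic) strains gives |α₁ − α₂|·ΔT = P·[1/(A₁E₁) + 1/(A₂E₂)].
|α₁ − α₂|·ΔT = 10.7×10⁻⁶ × 152 = 0.001626.
1/(A₁E₁) + 1/(A₂E₂) = 1/(2075×108×10³) + 1/(2075×117×10³) = 8.581×10⁻⁹ N⁻¹.
So P = 0.001626 / 8.581×10⁻⁹ = 189.5 kN.
σ_{titanium alloy} = P/A₂ = 189500/2075 = 91.34 MPa, tensile.

σ ≈ 91.3 MPa (tensile)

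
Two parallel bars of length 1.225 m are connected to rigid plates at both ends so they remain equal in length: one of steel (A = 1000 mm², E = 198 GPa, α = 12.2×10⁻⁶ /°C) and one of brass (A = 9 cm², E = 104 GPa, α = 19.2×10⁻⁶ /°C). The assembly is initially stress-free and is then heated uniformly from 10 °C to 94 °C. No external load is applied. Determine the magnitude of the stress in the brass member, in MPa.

σ ≈ 41.5 MPa (compressive)

The brass has the larger α, so on heating it would change length more than the steel if both were free. The rigid plates force a common final length, so the brass is put into compression and the steel into tension, with equal and opposite forces P (no external load).
Equating the net (thermal + elastic) strains gives |α₁ − α₂|·ΔT = P·[1/(A₁E₁) + 1/(A₂E₂)].
|α₁ − α₂|·ΔT = 7×10⁻⁶ × 84 = 0.000588.
1/(A₁E₁) + 1/(A₂E₂) = 1/(1000×198×10³) + 1/(900×104×10³) = 1.573×10⁻⁸ N⁻¹.
P = 0.000588 / 1.573×10⁻⁸ = 37370 N = 37.37 kN.
σ_{brass} = P/A₂ = 37370/900 = 41.52 MPa, compressive.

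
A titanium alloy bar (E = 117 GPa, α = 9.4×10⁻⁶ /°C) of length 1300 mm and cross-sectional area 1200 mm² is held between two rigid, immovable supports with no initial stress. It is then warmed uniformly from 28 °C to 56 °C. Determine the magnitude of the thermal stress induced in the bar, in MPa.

σ ≈ 30.8 MPa (compressive)

The supports are rigid, so the total axial strain is zero. The restrained thermal strain is ε = αΔT = 9.4×10⁻⁶ × 28 = 263.2×10⁻⁶.
Hence σ = E·αΔT = 117×10³ × 263.2×10⁻⁶ = 30.79 MPa, compressive.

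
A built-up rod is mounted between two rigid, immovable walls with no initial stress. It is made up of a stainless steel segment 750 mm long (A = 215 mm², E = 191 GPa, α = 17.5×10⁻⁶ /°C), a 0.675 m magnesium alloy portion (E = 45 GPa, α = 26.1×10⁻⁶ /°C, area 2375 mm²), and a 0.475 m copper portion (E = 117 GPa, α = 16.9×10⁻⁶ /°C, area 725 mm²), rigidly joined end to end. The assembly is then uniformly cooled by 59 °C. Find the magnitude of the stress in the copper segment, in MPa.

σ ≈ 105 MPa (tensile)

If the supports were absent, the total length change would be Σ αᵢΔT Lᵢ = 17.5×10⁻⁶×59×750 + 26.1×10⁻⁶×59×675 + 16.9×10⁻⁶×59×475 = 2.287 mm.
The walls prevent any net length change, so an axial force P (same in every segment) develops. Compatibility: P · Σ Lᵢ/(AᵢEᵢ) = δ_free.
The series flexibility is Σ Lᵢ/(AᵢEᵢ) = 750/(215×191×10³) + 675/(2375×45×10³) + 475/(725×117×10³) = 3.018×10⁻⁵ mm/N.
So P = 2.287 / 3.018×10⁻⁵ = 75.79 kN, tensile.
σ_{copper} = P / A = 75790 / 725 = 104.5 MPa.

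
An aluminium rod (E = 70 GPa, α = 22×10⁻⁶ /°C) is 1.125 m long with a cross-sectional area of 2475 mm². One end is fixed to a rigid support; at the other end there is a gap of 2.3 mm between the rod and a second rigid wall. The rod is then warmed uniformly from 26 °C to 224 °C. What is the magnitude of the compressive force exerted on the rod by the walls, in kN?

P ≈ 400 kN

Free thermal elongation = αΔT L = 22×10⁻⁶ × 198 × 1125 = 4.9 mm.
After closing the 2.3 mm clearance, 4.9 − 2.3 = 2.6 mm of expansion remains to be suppressed by the wall.
That suppressed elongation corresponds to σ = E·Δ/L = 70×10³ × 2.6/1125 = 161.8 MPa.
P = σA = 161.8 × 2475 = 400.5 kN.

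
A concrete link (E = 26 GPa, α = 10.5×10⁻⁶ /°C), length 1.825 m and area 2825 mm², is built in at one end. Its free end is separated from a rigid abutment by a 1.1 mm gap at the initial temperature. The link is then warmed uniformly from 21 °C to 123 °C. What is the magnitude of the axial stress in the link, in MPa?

Unrestrained expansion: δ_free = αΔT L = 10.5×10⁻⁶ × 102 × 1825 = 1.955 mm.
This exceeds the 1.1 mm gap, so the wall pushes back. The portion of expansion that must be recovered elastically is δ_free − gap = 1.955 − 1.1 = 0.8546 mm.
Compatibility: PL/(AE) = 0.8546 mm, so σ = P/A = E × (0.8546/1825) = 12.17 MPa.

σ ≈ 12.2 MPa (compressive)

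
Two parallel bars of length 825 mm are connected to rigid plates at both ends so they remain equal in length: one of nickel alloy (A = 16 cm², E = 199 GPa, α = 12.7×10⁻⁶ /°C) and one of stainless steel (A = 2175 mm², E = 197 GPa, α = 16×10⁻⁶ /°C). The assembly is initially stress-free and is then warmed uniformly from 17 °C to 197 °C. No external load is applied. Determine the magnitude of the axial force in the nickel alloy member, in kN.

The stainless steel has the larger α, so on heating it would change length more than the nickel alloy if both were free. The rigid plates force a common final length, so the stainless steel is put into compression and the nickel alloy into tension, with equal and opposite forces P (no external load).
Setting the final lengths equal and cancelling L: (α₁ − α₂)ΔT = P/(A₁E₁) + P/(A₂E₂).
|α₁ − α₂|·ΔT = 3.3×10⁻⁶ × 180 = 0.000594.
1/(A₁E₁) + 1/(A₂E₂) = 1/(1600×199×10³) + 1/(2175×197×10³) = 5.475×10⁻⁹ N⁻¹.
So P = 0.000594 / 5.475×10⁻⁹ = 108.5 kN.

P ≈ 109 kN (tensile in the nickel alloy)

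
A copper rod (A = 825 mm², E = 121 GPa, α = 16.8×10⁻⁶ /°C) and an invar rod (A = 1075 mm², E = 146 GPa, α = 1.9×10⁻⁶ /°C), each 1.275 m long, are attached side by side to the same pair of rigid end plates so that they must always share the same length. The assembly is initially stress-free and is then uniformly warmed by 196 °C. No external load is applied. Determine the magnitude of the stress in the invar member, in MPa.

σ ≈ 166 MPa (tensile)

Both members must finish at the same length. With the larger α, the copper tends to over-expand; the plates restrain it, putting the copper in compression and the invar in tension. With no external load the two internal forces are equal and opposite, magnitude P.
Setting the final lengths equal and cancelling L: (α₁ − α₂)ΔT = P/(A₁E₁) + P/(A₂E₂).
|α₁ − α₂|·ΔT = 14.9×10⁻⁶ × 196 = 0.00292.
1/(A₁E₁) + 1/(A₂E₂) = 1/(825×121×10³) + 1/(1075×146×10³) = 1.639×10⁻⁸ N⁻¹.
So P = 0.00292 / 1.639×10⁻⁸ = 178.2 kN.
σ_{invar} = P/A₂ = 178200/1075 = 165.8 MPa, tensile.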